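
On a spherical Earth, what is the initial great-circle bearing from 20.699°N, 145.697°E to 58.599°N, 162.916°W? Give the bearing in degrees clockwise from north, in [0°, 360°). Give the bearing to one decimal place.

30.8°

Δλ = -162.916 − 145.697 = -308.613°; wrapped into (−180°, 180°]: 51.387°.
θ = atan2( sin Δλ · cos φ₂ , cos φ₁ · sin φ₂ − sin φ₁ · cos φ₂ · cos Δλ )
  = atan2(0.40712, 0.68352) = 30.779° → normalised to [0°, 360°): 30.779°.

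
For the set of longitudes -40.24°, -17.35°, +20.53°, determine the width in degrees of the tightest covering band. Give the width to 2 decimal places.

Sort the longitudes: -40.24°, -17.35°, +20.53°.
Eastward gaps between consecutive values (wrapping around): 22.89°, 37.88°, 299.23°.
Largest gap = 299.23° ⇒ minimal covering band is its complement: 360° − 299.23° = 60.77°.
Band runs from -40.24° eastward to +20.53°.

60.77°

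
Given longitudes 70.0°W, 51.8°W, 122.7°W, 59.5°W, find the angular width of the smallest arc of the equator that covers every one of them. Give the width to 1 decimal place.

70.9°

Sort the longitudes: -122.7°, -70.0°, -59.5°, -51.8°.
Eastward gaps between consecutive values (wrapping around): 52.7°, 10.5°, 7.7°, 289.1°.
Largest gap = 289.1° ⇒ minimal covering band is its complement: 360° − 289.1° = 70.9°.
Band runs from -122.7° eastward to -51.8°.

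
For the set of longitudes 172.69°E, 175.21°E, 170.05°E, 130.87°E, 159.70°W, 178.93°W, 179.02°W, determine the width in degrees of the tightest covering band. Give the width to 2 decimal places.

Sort the longitudes: -179.02°, -178.93°, -159.70°, +130.87°, +170.05°, +172.69°, +175.21°.
Eastward gaps between consecutive values (wrapping around): 0.09°, 19.23°, 290.57°, 39.18°, 2.64°, 2.52°, 5.77°.
Largest gap = 290.57° ⇒ minimal covering band is its complement: 360° − 290.57° = 69.43°.
Band runs from +130.87° eastward to -159.70°, crossing the antimeridian.

69.43°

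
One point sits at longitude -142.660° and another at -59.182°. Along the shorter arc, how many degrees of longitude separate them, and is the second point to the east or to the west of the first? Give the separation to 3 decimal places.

83.478° east

Raw difference: -59.182 − -142.660 = 83.478°.
Normalise into (−180°, 180°]: 83.478° stays 83.478°.
Positive ⇒ the second point lies to the east; separation 83.478°.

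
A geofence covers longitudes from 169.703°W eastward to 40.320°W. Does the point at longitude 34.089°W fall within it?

No

Band width going east from -169.703° to -40.320°: ((-40.320 − -169.703) mod 360) = 129.383°.
Offset of -34.089° east of the west edge: ((-34.089 − -169.703) mod 360) = 135.614°.
135.614° > 129.383° ⇒ outside.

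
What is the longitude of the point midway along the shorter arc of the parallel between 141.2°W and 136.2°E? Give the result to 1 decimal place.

Signed shortest Δλ from -141.2° to +136.2° is -82.6°.
Midpoint longitude = -141.2° + (-82.6°)/2 = -141.2° − 41.3° = -182.5°.
Normalise into (−180°, 180°]: +177.5°.
(The naïve average (-141.2 + +136.2)/2 = -2.5° is on the wrong side of the globe.)

177.5°E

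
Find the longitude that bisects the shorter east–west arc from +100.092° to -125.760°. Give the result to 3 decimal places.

Signed shortest Δλ from +100.092° to -125.760° is +134.148°.
Midpoint longitude = +100.092° + (+134.148°)/2 = +100.092° + 67.074° = +167.166°.
(The naïve average (+100.092 + -125.760)/2 = -12.834° is on the wrong side of the globe.)

+167.166°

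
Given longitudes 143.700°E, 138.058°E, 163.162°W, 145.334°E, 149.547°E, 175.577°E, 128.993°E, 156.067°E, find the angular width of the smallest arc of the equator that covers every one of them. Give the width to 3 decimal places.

Sort the longitudes: -163.162°, +128.993°, +138.058°, +143.700°, +145.334°, +149.547°, +156.067°, +175.577°.
Eastward gaps between consecutive values (wrapping around): 292.155°, 9.065°, 5.642°, 1.634°, 4.213°, 6.520°, 19.510°, 21.261°.
Largest gap = 292.155° ⇒ minimal covering band is its complement: 360° − 292.155° = 67.845°.
Band runs from +128.993° eastward to -163.162°, crossing the antimeridian.

67.845°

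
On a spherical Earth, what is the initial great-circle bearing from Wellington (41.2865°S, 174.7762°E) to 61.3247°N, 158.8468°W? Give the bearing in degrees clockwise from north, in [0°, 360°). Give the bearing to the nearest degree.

13°

Δλ = -158.8468 − 174.7762 = -333.6230°; wrapped into (−180°, 180°]: 26.3770°.
θ = atan2( sin Δλ · cos φ₂ , cos φ₁ · sin φ₂ − sin φ₁ · cos φ₂ · cos Δλ )
  = atan2(0.21318, 0.94291) = 12.740° → normalised to [0°, 360°): 12.740°.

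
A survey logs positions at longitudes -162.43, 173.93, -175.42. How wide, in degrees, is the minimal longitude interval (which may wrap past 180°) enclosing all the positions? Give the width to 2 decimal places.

Sort the longitudes: -175.42°, -162.43°, +173.93°.
Eastward gaps between consecutive values (wrapping around): 12.99°, 336.36°, 10.65°.
Largest gap = 336.36° ⇒ minimal covering band is its complement: 360° − 336.36° = 23.64°.
Band runs from +173.93° eastward to -162.43°, crossing the antimeridian.

23.64°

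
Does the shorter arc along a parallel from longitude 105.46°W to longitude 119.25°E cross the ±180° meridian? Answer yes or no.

Yes

Naïve |119.25 − -105.46| = 224.71° > 180°, so the shorter arc goes the other way round — across 180°.
Signed shortest Δλ = ((119.25 − -105.46 + 180) mod 360) − 180 = -135.29°.
Going west by 135.29° from -105.46° passes through 180° before reaching +119.25°.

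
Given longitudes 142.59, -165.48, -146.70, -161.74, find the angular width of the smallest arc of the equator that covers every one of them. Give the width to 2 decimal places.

Sort the longitudes: -165.48°, -161.74°, -146.70°, +142.59°.
Eastward gaps between consecutive values (wrapping around): 3.74°, 15.04°, 289.29°, 51.93°.
Largest gap = 289.29° ⇒ minimal covering band is its complement: 360° − 289.29° = 70.71°.
Band runs from +142.59° eastward to -146.70°, crossing the antimeridian.

70.71°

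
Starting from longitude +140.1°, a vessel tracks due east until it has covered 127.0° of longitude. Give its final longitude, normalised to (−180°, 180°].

-92.9°

Start at +140.1°; shift +127.0° → +267.1°.
+267.1° lies outside (−180°, 180°]; subtract 360° → -92.9°.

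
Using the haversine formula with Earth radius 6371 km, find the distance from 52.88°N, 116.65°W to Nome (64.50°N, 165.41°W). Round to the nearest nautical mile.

Δλ = -165.41 − -116.65 = -48.76°.
Δφ = 64.50 − 52.88 = 11.62°.
a = sin²(Δφ/2) + cos φ₁ · cos φ₂ · sin²(Δλ/2) = 0.054517.
c = 2·atan2(√a, √(1−a)) = 0.47133 rad → d = 6371·c ≈ 3002.83 km ≈ 1621.40 nmi.

1621 nmi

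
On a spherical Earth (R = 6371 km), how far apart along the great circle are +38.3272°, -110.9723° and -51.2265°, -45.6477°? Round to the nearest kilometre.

11805 km

Δλ = -45.6477 − -110.9723 = 65.3246°.
Δφ = -51.2265 − 38.3272 = -89.5537°.
a = sin²(Δφ/2) + cos φ₁ · cos φ₂ · sin²(Δλ/2) = 0.639195.
c = 2·atan2(√a, √(1−a)) = 1.85291 rad → d = 6371·c ≈ 11804.92 km.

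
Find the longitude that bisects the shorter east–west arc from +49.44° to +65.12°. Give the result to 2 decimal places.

Signed shortest Δλ from +49.44° to +65.12° is +15.68°.
Midpoint longitude = +49.44° + (+15.68°)/2 = +49.44° + 7.84° = +57.28°.

+57.28°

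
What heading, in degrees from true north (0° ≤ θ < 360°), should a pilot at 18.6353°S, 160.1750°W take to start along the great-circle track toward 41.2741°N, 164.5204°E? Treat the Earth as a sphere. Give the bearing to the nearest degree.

332°

Δλ = 164.5204 − -160.1750 = 324.6954°; wrapped into (−180°, 180°]: -35.3046°.
θ = atan2( sin Δλ · cos φ₂ , cos φ₁ · sin φ₂ − sin φ₁ · cos φ₂ · cos Δλ )
  = atan2(-0.43435, 0.82107) = -27.879° → normalised to [0°, 360°): 332.121°.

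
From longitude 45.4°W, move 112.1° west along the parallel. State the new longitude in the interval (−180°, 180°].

Start at -45.4°; shift −112.1° → -157.5°.
-157.5° already lies in (−180°, 180°].

157.5°W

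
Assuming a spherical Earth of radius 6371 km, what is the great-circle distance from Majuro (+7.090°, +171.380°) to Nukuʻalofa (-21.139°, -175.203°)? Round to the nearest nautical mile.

1870 nmi

Δλ = -175.203 − 171.380 = -346.583°; wrapped into (−180°, 180°]: 13.417°.
Δφ = -21.139 − 7.090 = -28.229°.
a = sin²(Δφ/2) + cos φ₁ · cos φ₂ · sin²(Δλ/2) = 0.072099.
c = 2·atan2(√a, √(1−a)) = 0.54370 rad → d = 6371·c ≈ 3463.89 km ≈ 1870.35 nmi.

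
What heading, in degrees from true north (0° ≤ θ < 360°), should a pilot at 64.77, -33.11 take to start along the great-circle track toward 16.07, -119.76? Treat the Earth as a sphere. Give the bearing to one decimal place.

Δλ = -119.76 − -33.11 = -86.65°.
θ = atan2( sin Δλ · cos φ₂ , cos φ₁ · sin φ₂ − sin φ₁ · cos φ₂ · cos Δλ )
  = atan2(-0.95928, 0.06720) = -85.993° → normalised to [0°, 360°): 274.007°.

274.0°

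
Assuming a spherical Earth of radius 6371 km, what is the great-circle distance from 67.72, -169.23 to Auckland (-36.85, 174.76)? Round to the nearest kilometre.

Δλ = 174.76 − -169.23 = 343.99°; wrapped into (−180°, 180°]: -16.01°.
Δφ = -36.85 − 67.72 = -104.57°.
a = sin²(Δφ/2) + cos φ₁ · cos φ₂ · sin²(Δλ/2) = 0.631665.
c = 2·atan2(√a, √(1−a)) = 1.83727 rad → d = 6371·c ≈ 11705.24 km.

11705 km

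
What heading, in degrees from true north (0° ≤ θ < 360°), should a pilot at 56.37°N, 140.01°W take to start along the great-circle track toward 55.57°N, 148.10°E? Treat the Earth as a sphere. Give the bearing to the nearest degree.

Δλ = 148.10 − -140.01 = 288.11°; wrapped into (−180°, 180°]: -71.89°.
θ = atan2( sin Δλ · cos φ₂ , cos φ₁ · sin φ₂ − sin φ₁ · cos φ₂ · cos Δλ )
  = atan2(-0.53739, 0.31047) = -59.983° → normalised to [0°, 360°): 300.017°.

300°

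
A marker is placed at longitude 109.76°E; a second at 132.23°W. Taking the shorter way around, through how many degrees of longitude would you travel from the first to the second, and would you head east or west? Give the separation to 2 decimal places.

Raw difference: -132.23 − 109.76 = -241.99°.
Normalise into (−180°, 180°]: -241.99° + 360° = 118.01°.
Positive ⇒ the second point lies to the east; separation 118.01°.

118.01° east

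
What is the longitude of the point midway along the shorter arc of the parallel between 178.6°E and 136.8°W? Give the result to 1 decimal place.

159.1°W

Signed shortest Δλ from +178.6° to -136.8° is +44.6°.
Midpoint longitude = +178.6° + (+44.6°)/2 = +178.6° + 22.3° = +200.9°.
Normalise into (−180°, 180°]: -159.1°.
(The naïve average (+178.6 + -136.8)/2 = 20.9° is on the wrong side of the globe.)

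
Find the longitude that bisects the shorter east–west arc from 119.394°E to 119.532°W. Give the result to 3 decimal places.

179.931°E

Signed shortest Δλ from +119.394° to -119.532° is +121.074°.
Midpoint longitude = +119.394° + (+121.074°)/2 = +119.394° + 60.537° = +179.931°.
(The naïve average (+119.394 + -119.532)/2 = -0.069° is on the wrong side of the globe.)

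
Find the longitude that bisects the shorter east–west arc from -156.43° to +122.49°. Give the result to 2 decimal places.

+163.03°

Signed shortest Δλ from -156.43° to +122.49° is -81.08°.
Midpoint longitude = -156.43° + (-81.08°)/2 = -156.43° − 40.54° = -196.97°.
Normalise into (−180°, 180°]: +163.03°.
(The naïve average (-156.43 + +122.49)/2 = -16.97° is on the wrong side of the globe.)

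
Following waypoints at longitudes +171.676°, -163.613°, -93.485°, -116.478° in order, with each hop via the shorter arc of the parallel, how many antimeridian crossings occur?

1

Leg 1: +171.676° → -163.613°, shortest Δλ = 24.711° (east) — crosses 180°.
Leg 2: -163.613° → -93.485°, shortest Δλ = 70.128° (east) — does not cross 180°.
Leg 3: -93.485° → -116.478°, shortest Δλ = -22.993° (west) — does not cross 180°.
Total crossings: 1.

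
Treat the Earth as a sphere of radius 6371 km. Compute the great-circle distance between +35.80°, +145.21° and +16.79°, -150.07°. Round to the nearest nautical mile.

Δλ = -150.07 − 145.21 = -295.28°; wrapped into (−180°, 180°]: 64.72°.
Δφ = 16.79 − 35.80 = -19.01°.
a = sin²(Δφ/2) + cos φ₁ · cos φ₂ · sin²(Δλ/2) = 0.249717.
c = 2·atan2(√a, √(1−a)) = 1.04654 rad → d = 6371·c ≈ 6667.52 km ≈ 3600.18 nmi.

3600 nmi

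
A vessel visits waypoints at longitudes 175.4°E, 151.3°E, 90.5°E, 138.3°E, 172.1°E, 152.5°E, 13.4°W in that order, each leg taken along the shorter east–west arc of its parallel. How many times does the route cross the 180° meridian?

0

Leg 1: +175.4° → +151.3°, shortest Δλ = -24.1° (west) — does not cross 180°.
Leg 2: +151.3° → +90.5°, shortest Δλ = -60.8° (west) — does not cross 180°.
Leg 3: +90.5° → +138.3°, shortest Δλ = 47.8° (east) — does not cross 180°.
Leg 4: +138.3° → +172.1°, shortest Δλ = 33.8° (east) — does not cross 180°.
Leg 5: +172.1° → +152.5°, shortest Δλ = -19.6° (west) — does not cross 180°.
Leg 6: +152.5° → -13.4°, shortest Δλ = -165.9° (west) — does not cross 180°.
Total crossings: 0.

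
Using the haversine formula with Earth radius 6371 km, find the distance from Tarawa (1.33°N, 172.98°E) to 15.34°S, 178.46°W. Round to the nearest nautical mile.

Δλ = -178.46 − 172.98 = -351.44°; wrapped into (−180°, 180°]: 8.56°.
Δφ = -15.34 − 1.33 = -16.67°.
a = sin²(Δφ/2) + cos φ₁ · cos φ₂ · sin²(Δλ/2) = 0.026383.
c = 2·atan2(√a, √(1−a)) = 0.32631 rad → d = 6371·c ≈ 2078.89 km ≈ 1122.51 nmi.

1123 nmi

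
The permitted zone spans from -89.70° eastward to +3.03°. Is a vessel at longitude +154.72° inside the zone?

No

Band width going east from -89.70° to +3.03°: ((3.03 − -89.70) mod 360) = 92.73°.
Offset of +154.72° east of the west edge: ((154.72 − -89.70) mod 360) = 244.42°.
244.42° > 92.73° ⇒ outside.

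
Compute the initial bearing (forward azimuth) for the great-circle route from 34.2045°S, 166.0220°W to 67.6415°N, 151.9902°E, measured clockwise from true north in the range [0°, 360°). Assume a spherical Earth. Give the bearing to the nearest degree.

345°

Δλ = 151.9902 − -166.0220 = 318.0122°; wrapped into (−180°, 180°]: -41.9878°.
θ = atan2( sin Δλ · cos φ₂ , cos φ₁ · sin φ₂ − sin φ₁ · cos φ₂ · cos Δλ )
  = atan2(-0.25448, 0.92381) = -15.401° → normalised to [0°, 360°): 344.599°.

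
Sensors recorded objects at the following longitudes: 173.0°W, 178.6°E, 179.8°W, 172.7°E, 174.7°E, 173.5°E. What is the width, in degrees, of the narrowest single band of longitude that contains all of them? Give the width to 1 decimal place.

Sort the longitudes: -179.8°, -173.0°, +172.7°, +173.5°, +174.7°, +178.6°.
Eastward gaps between consecutive values (wrapping around): 6.8°, 345.7°, 0.8°, 1.2°, 3.9°, 1.6°.
Largest gap = 345.7° ⇒ minimal covering band is its complement: 360° − 345.7° = 14.3°.
Band runs from +172.7° eastward to -173.0°, crossing the antimeridian.

14.3°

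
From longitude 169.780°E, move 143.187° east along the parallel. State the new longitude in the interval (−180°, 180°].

Start at +169.780°; shift +143.187° → +312.967°.
+312.967° lies outside (−180°, 180°]; subtract 360° → -47.033°.

47.033°W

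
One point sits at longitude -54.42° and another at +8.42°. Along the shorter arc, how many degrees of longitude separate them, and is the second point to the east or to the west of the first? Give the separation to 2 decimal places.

Raw difference: 8.42 − -54.42 = 62.84°.
Normalise into (−180°, 180°]: 62.84° stays 62.84°.
Positive ⇒ the second point lies to the east; separation 62.84°.

62.84° east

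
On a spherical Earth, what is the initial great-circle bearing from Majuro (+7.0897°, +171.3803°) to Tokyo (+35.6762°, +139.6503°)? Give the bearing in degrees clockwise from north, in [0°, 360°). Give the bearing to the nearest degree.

319°

Δλ = 139.6503 − 171.3803 = -31.7300°.
θ = atan2( sin Δλ · cos φ₂ , cos φ₁ · sin φ₂ − sin φ₁ · cos φ₂ · cos Δλ )
  = atan2(-0.42722, 0.49347) = -40.884° → normalised to [0°, 360°): 319.116°.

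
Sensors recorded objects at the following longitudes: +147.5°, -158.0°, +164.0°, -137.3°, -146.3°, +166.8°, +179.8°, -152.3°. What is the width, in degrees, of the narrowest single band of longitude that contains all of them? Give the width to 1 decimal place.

Sort the longitudes: -158.0°, -152.3°, -146.3°, -137.3°, +147.5°, +164.0°, +166.8°, +179.8°.
Eastward gaps between consecutive values (wrapping around): 5.7°, 6.0°, 9.0°, 284.8°, 16.5°, 2.8°, 13.0°, 22.2°.
Largest gap = 284.8° ⇒ minimal covering band is its complement: 360° − 284.8° = 75.2°.
Band runs from +147.5° eastward to -137.3°, crossing the antimeridian.

75.2°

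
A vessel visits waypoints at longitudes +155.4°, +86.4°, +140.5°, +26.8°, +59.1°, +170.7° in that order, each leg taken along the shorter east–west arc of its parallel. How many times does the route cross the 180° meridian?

Leg 1: +155.4° → +86.4°, shortest Δλ = -69.0° (west) — does not cross 180°.
Leg 2: +86.4° → +140.5°, shortest Δλ = 54.1° (east) — does not cross 180°.
Leg 3: +140.5° → +26.8°, shortest Δλ = -113.7° (west) — does not cross 180°.
Leg 4: +26.8° → +59.1°, shortest Δλ = 32.3° (east) — does not cross 180°.
Leg 5: +59.1° → +170.7°, shortest Δλ = 111.6° (east) — does not cross 180°.
Total crossings: 0.

0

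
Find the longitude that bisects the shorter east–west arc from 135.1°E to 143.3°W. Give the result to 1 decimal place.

175.9°E

Signed shortest Δλ from +135.1° to -143.3° is +81.6°.
Midpoint longitude = +135.1° + (+81.6°)/2 = +135.1° + 40.8° = +175.9°.
(The naïve average (+135.1 + -143.3)/2 = -4.1° is on the wrong side of the globe.)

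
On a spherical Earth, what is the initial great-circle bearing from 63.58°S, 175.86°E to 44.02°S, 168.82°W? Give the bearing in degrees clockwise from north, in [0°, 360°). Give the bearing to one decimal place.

Δλ = -168.82 − 175.86 = -344.68°; wrapped into (−180°, 180°]: 15.32°.
θ = atan2( sin Δλ · cos φ₂ , cos φ₁ · sin φ₂ − sin φ₁ · cos φ₂ · cos Δλ )
  = atan2(0.18999, 0.31191) = 31.347° → normalised to [0°, 360°): 31.347°.

31.3°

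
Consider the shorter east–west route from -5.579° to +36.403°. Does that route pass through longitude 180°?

No

Signed shortest Δλ = ((36.403 − -5.579 + 180) mod 360) − 180 = 41.982°.
Going east by 41.982° from -5.579° reaches +36.403° without touching 180°.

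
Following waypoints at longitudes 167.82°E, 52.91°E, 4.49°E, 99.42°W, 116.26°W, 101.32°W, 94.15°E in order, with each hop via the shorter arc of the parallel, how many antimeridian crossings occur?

Leg 1: +167.82° → +52.91°, shortest Δλ = -114.91° (west) — does not cross 180°.
Leg 2: +52.91° → +4.49°, shortest Δλ = -48.42° (west) — does not cross 180°.
Leg 3: +4.49° → -99.42°, shortest Δλ = -103.91° (west) — does not cross 180°.
Leg 4: -99.42° → -116.26°, shortest Δλ = -16.84° (west) — does not cross 180°.
Leg 5: -116.26° → -101.32°, shortest Δλ = 14.94° (east) — does not cross 180°.
Leg 6: -101.32° → +94.15°, shortest Δλ = -164.53° (west) — crosses 180°.
Total crossings: 1.

1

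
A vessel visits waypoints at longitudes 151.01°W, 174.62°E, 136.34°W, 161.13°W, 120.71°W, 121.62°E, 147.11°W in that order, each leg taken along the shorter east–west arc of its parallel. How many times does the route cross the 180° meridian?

Leg 1: -151.01° → +174.62°, shortest Δλ = -34.37° (west) — crosses 180°.
Leg 2: +174.62° → -136.34°, shortest Δλ = 49.04° (east) — crosses 180°.
Leg 3: -136.34° → -161.13°, shortest Δλ = -24.79° (west) — does not cross 180°.
Leg 4: -161.13° → -120.71°, shortest Δλ = 40.42° (east) — does not cross 180°.
Leg 5: -120.71° → +121.62°, shortest Δλ = -117.67° (west) — crosses 180°.
Leg 6: +121.62° → -147.11°, shortest Δλ = 91.27° (east) — crosses 180°.
Total crossings: 4.

4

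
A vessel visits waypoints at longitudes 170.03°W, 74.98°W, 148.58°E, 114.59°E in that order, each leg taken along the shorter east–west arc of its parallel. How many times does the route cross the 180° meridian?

Leg 1: -170.03° → -74.98°, shortest Δλ = 95.05° (east) — does not cross 180°.
Leg 2: -74.98° → +148.58°, shortest Δλ = -136.44° (west) — crosses 180°.
Leg 3: +148.58° → +114.59°, shortest Δλ = -33.99° (west) — does not cross 180°.
Total crossings: 1.

1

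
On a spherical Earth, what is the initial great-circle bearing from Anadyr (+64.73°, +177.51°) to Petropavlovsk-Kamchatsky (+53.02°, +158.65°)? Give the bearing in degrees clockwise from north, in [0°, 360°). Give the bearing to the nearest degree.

228°

Δλ = 158.65 − 177.51 = -18.86°.
θ = atan2( sin Δλ · cos φ₂ , cos φ₁ · sin φ₂ − sin φ₁ · cos φ₂ · cos Δλ )
  = atan2(-0.19445, -0.17375) = -131.783° → normalised to [0°, 360°): 228.217°.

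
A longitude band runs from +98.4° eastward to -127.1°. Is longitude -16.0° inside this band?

Band width going east from +98.4° to -127.1°: ((-127.1 − 98.4) mod 360) = 134.5°.
Offset of -16.0° east of the west edge: ((-16.0 − 98.4) mod 360) = 245.6°.
245.6° > 134.5° ⇒ outside.

No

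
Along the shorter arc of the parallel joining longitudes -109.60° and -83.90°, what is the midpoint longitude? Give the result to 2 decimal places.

-96.75°

Signed shortest Δλ from -109.60° to -83.90° is +25.70°.
Midpoint longitude = -109.60° + (+25.70°)/2 = -109.60° + 12.85° = -96.75°.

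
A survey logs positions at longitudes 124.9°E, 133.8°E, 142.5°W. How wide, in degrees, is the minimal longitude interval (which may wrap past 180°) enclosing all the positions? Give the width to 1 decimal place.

92.6°

Sort the longitudes: -142.5°, +124.9°, +133.8°.
Eastward gaps between consecutive values (wrapping around): 267.4°, 8.9°, 83.7°.
Largest gap = 267.4° ⇒ minimal covering band is its complement: 360° − 267.4° = 92.6°.
Band runs from +124.9° eastward to -142.5°, crossing the antimeridian.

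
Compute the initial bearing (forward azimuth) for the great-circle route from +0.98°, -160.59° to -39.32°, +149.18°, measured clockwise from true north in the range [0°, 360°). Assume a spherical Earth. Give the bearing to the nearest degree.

Δλ = 149.18 − -160.59 = 309.77°; wrapped into (−180°, 180°]: -50.23°.
θ = atan2( sin Δλ · cos φ₂ , cos φ₁ · sin φ₂ − sin φ₁ · cos φ₂ · cos Δλ )
  = atan2(-0.59462, -0.64202) = -137.195° → normalised to [0°, 360°): 222.805°.

223°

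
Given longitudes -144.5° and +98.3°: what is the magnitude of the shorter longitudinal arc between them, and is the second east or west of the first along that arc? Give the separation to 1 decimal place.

117.2° west

Raw difference: 98.3 − -144.5 = 242.8°.
Normalise into (−180°, 180°]: 242.8° − 360° = -117.2°.
Negative ⇒ the second point lies to the west; separation 117.2°.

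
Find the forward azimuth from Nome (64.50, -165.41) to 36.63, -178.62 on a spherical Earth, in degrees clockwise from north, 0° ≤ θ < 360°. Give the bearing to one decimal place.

202.2°

Δλ = -178.62 − -165.41 = -13.21°.
θ = atan2( sin Δλ · cos φ₂ , cos φ₁ · sin φ₂ − sin φ₁ · cos φ₂ · cos Δλ )
  = atan2(-0.18339, -0.44830) = -157.752° → normalised to [0°, 360°): 202.248°.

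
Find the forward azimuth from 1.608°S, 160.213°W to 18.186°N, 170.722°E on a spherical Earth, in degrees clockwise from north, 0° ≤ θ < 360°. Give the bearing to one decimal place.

Δλ = 170.722 − -160.213 = 330.935°; wrapped into (−180°, 180°]: -29.065°.
θ = atan2( sin Δλ · cos φ₂ , cos φ₁ · sin φ₂ − sin φ₁ · cos φ₂ · cos Δλ )
  = atan2(-0.46153, 0.33528) = -54.003° → normalised to [0°, 360°): 305.997°.

306.0°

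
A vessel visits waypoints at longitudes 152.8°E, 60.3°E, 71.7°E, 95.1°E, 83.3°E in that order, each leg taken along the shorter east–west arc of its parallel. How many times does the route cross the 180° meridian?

0

Leg 1: +152.8° → +60.3°, shortest Δλ = -92.5° (west) — does not cross 180°.
Leg 2: +60.3° → +71.7°, shortest Δλ = 11.4° (east) — does not cross 180°.
Leg 3: +71.7° → +95.1°, shortest Δλ = 23.4° (east) — does not cross 180°.
Leg 4: +95.1° → +83.3°, shortest Δλ = -11.8° (west) — does not cross 180°.
Total crossings: 0.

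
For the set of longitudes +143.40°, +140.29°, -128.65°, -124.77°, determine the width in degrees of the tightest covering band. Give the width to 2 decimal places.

Sort the longitudes: -128.65°, -124.77°, +140.29°, +143.40°.
Eastward gaps between consecutive values (wrapping around): 3.88°, 265.06°, 3.11°, 87.95°.
Largest gap = 265.06° ⇒ minimal covering band is its complement: 360° − 265.06° = 94.94°.
Band runs from +140.29° eastward to -124.77°, crossing the antimeridian.

94.94°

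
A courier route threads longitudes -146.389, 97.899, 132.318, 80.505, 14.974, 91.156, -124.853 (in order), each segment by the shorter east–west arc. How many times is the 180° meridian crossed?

Leg 1: -146.389° → +97.899°, shortest Δλ = -115.712° (west) — crosses 180°.
Leg 2: +97.899° → +132.318°, shortest Δλ = 34.419° (east) — does not cross 180°.
Leg 3: +132.318° → +80.505°, shortest Δλ = -51.813° (west) — does not cross 180°.
Leg 4: +80.505° → +14.974°, shortest Δλ = -65.531° (west) — does not cross 180°.
Leg 5: +14.974° → +91.156°, shortest Δλ = 76.182° (east) — does not cross 180°.
Leg 6: +91.156° → -124.853°, shortest Δλ = 143.991° (east) — crosses 180°.
Total crossings: 2.

2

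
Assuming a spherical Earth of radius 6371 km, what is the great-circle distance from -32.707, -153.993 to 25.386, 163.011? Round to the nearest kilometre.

7903 km

Δλ = 163.011 − -153.993 = 317.004°; wrapped into (−180°, 180°]: -42.996°.
Δφ = 25.386 − -32.707 = 58.093°.
a = sin²(Δφ/2) + cos φ₁ · cos φ₂ · sin²(Δλ/2) = 0.337823.
c = 2·atan2(√a, √(1−a)) = 1.24047 rad → d = 6371·c ≈ 7903.01 km.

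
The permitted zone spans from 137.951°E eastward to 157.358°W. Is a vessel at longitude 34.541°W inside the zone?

Band width going east from +137.951° to -157.358°: ((-157.358 − 137.951) mod 360) = 64.691°.
Offset of -34.541° east of the west edge: ((-34.541 − 137.951) mod 360) = 187.508°.
187.508° > 64.691° ⇒ outside.

No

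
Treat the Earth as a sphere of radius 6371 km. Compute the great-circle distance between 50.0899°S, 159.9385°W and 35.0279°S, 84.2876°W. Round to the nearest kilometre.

6140 km

Δλ = -84.2876 − -159.9385 = 75.6509°.
Δφ = -35.0279 − -50.0899 = 15.0620°.
a = sin²(Δφ/2) + cos φ₁ · cos φ₂ · sin²(Δλ/2) = 0.214764.
c = 2·atan2(√a, √(1−a)) = 0.96372 rad → d = 6371·c ≈ 6139.83 km.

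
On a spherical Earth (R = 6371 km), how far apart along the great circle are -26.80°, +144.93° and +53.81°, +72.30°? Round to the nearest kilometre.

Δλ = 72.30 − 144.93 = -72.63°.
Δφ = 53.81 − -26.80 = 80.61°.
a = sin²(Δφ/2) + cos φ₁ · cos φ₂ · sin²(Δλ/2) = 0.603272.
c = 2·atan2(√a, √(1−a)) = 1.77884 rad → d = 6371·c ≈ 11332.97 km.

11333 km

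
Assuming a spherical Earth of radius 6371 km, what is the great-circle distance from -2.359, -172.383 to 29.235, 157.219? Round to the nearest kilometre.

4776 km

Δλ = 157.219 − -172.383 = 329.602°; wrapped into (−180°, 180°]: -30.398°.
Δφ = 29.235 − -2.359 = 31.594°.
a = sin²(Δφ/2) + cos φ₁ · cos φ₂ · sin²(Δλ/2) = 0.134037.
c = 2·atan2(√a, √(1−a)) = 0.74965 rad → d = 6371·c ≈ 4776.04 km.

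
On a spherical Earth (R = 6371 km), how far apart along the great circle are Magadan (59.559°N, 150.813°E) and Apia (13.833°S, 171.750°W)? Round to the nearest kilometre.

Δλ = -171.750 − 150.813 = -322.563°; wrapped into (−180°, 180°]: 37.437°.
Δφ = -13.833 − 59.559 = -73.392°.
a = sin²(Δφ/2) + cos φ₁ · cos φ₂ · sin²(Δλ/2) = 0.407755.
c = 2·atan2(√a, √(1−a)) = 1.38524 rad → d = 6371·c ≈ 8825.38 km.

8825 km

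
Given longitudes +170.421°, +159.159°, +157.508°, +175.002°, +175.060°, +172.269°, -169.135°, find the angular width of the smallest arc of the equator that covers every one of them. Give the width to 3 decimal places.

Sort the longitudes: -169.135°, +157.508°, +159.159°, +170.421°, +172.269°, +175.002°, +175.060°.
Eastward gaps between consecutive values (wrapping around): 326.643°, 1.651°, 11.262°, 1.848°, 2.733°, 0.058°, 15.805°.
Largest gap = 326.643° ⇒ minimal covering band is its complement: 360° − 326.643° = 33.357°.
Band runs from +157.508° eastward to -169.135°, crossing the antimeridian.

33.357°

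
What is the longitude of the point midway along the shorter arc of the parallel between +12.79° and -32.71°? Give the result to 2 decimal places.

Signed shortest Δλ from +12.79° to -32.71° is -45.50°.
Midpoint longitude = +12.79° + (-45.50°)/2 = +12.79° − 22.75° = -9.96°.

-9.96°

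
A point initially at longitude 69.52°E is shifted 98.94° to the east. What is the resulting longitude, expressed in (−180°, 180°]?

168.46°E

Start at +69.52°; shift +98.94° → +168.46°.
+168.46° already lies in (−180°, 180°].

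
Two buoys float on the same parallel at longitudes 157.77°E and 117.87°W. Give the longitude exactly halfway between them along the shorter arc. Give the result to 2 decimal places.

160.05°W

Signed shortest Δλ from +157.77° to -117.87° is +84.36°.
Midpoint longitude = +157.77° + (+84.36°)/2 = +157.77° + 42.18° = +199.95°.
Normalise into (−180°, 180°]: -160.05°.
(The naïve average (+157.77 + -117.87)/2 = 19.95° is on the wrong side of the globe.)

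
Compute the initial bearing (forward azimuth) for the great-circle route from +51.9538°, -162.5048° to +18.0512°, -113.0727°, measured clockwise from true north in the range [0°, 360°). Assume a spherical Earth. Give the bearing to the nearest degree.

Δλ = -113.0727 − -162.5048 = 49.4321°.
θ = atan2( sin Δλ · cos φ₂ , cos φ₁ · sin φ₂ − sin φ₁ · cos φ₂ · cos Δλ )
  = atan2(0.72225, -0.29598) = 112.284° → normalised to [0°, 360°): 112.284°.

112°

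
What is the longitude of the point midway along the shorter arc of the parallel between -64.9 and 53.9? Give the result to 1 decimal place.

-5.5°

Signed shortest Δλ from -64.9° to +53.9° is +118.8°.
Midpoint longitude = -64.9° + (+118.8°)/2 = -64.9° + 59.4° = -5.5°.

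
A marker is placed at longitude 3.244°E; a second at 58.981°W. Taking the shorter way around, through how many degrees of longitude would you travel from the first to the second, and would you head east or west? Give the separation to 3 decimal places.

Raw difference: -58.981 − 3.244 = -62.225°.
Normalise into (−180°, 180°]: -62.225° stays -62.225°.
Negative ⇒ the second point lies to the west; separation 62.225°.

62.225° west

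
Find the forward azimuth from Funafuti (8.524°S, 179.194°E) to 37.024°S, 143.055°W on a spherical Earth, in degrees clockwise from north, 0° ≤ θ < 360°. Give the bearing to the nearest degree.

136°

Δλ = -143.055 − 179.194 = -322.249°; wrapped into (−180°, 180°]: 37.751°.
θ = atan2( sin Δλ · cos φ₂ , cos φ₁ · sin φ₂ − sin φ₁ · cos φ₂ · cos Δλ )
  = atan2(0.48880, -0.50193) = 135.760° → normalised to [0°, 360°): 135.760°.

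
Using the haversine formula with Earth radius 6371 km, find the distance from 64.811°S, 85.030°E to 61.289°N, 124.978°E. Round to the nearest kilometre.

14407 km

Δλ = 124.978 − 85.030 = 39.948°.
Δφ = 61.289 − -64.811 = 126.100°.
a = sin²(Δφ/2) + cos φ₁ · cos φ₂ · sin²(Δλ/2) = 0.818456.
c = 2·atan2(√a, √(1−a)) = 2.26128 rad → d = 6371·c ≈ 14406.62 km.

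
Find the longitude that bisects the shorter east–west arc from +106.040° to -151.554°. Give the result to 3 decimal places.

Signed shortest Δλ from +106.040° to -151.554° is +102.406°.
Midpoint longitude = +106.040° + (+102.406°)/2 = +106.040° + 51.203° = +157.243°.
(The naïve average (+106.040 + -151.554)/2 = -22.757° is on the wrong side of the globe.)

+157.243°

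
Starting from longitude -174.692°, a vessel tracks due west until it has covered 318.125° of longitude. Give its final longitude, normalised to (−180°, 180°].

Start at -174.692°; shift −318.125° → -492.817°.
-492.817° lies outside (−180°, 180°]; add 360° → -132.817°.

-132.817°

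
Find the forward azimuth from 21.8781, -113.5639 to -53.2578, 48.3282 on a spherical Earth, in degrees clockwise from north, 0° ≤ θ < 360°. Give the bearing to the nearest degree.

161°

Δλ = 48.3282 − -113.5639 = 161.8921°.
θ = atan2( sin Δλ · cos φ₂ , cos φ₁ · sin φ₂ − sin φ₁ · cos φ₂ · cos Δλ )
  = atan2(0.18593, -0.53175) = 160.727° → normalised to [0°, 360°): 160.727°.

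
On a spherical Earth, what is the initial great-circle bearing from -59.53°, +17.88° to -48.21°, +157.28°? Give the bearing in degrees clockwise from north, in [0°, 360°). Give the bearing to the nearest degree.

Δλ = 157.28 − 17.88 = 139.40°.
θ = atan2( sin Δλ · cos φ₂ , cos φ₁ · sin φ₂ − sin φ₁ · cos φ₂ · cos Δλ )
  = atan2(0.43368, -0.81418) = 151.958° → normalised to [0°, 360°): 151.958°.

152°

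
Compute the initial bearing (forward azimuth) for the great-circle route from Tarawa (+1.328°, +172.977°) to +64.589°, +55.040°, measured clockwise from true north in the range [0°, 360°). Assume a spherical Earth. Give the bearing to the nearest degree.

Δλ = 55.040 − 172.977 = -117.937°.
θ = atan2( sin Δλ · cos φ₂ , cos φ₁ · sin φ₂ − sin φ₁ · cos φ₂ · cos Δλ )
  = atan2(-0.37910, 0.90767) = -22.669° → normalised to [0°, 360°): 337.331°.

337°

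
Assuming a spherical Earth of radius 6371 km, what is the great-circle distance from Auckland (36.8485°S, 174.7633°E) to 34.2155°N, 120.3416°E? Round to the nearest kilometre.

9703 km

Δλ = 120.3416 − 174.7633 = -54.4217°.
Δφ = 34.2155 − -36.8485 = 71.0640°.
a = sin²(Δφ/2) + cos φ₁ · cos φ₂ · sin²(Δλ/2) = 0.476106.
c = 2·atan2(√a, √(1−a)) = 1.52299 rad → d = 6371·c ≈ 9702.98 km.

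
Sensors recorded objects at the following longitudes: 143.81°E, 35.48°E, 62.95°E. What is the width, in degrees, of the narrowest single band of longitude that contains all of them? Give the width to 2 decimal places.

108.33°

Sort the longitudes: +35.48°, +62.95°, +143.81°.
Eastward gaps between consecutive values (wrapping around): 27.47°, 80.86°, 251.67°.
Largest gap = 251.67° ⇒ minimal covering band is its complement: 360° − 251.67° = 108.33°.
Band runs from +35.48° eastward to +143.81°.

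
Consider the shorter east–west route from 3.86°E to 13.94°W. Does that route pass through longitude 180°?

Signed shortest Δλ = ((-13.94 − 3.86 + 180) mod 360) − 180 = -17.8°.
Going west by 17.8° from +3.86° reaches -13.94° without touching 180°.

No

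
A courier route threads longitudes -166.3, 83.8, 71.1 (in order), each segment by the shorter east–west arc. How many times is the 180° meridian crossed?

1

Leg 1: -166.3° → +83.8°, shortest Δλ = -109.9° (west) — crosses 180°.
Leg 2: +83.8° → +71.1°, shortest Δλ = -12.7° (west) — does not cross 180°.
Total crossings: 1.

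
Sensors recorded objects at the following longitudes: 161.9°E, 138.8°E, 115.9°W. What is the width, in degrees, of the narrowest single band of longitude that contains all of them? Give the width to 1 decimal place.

105.3°

Sort the longitudes: -115.9°, +138.8°, +161.9°.
Eastward gaps between consecutive values (wrapping around): 254.7°, 23.1°, 82.2°.
Largest gap = 254.7° ⇒ minimal covering band is its complement: 360° − 254.7° = 105.3°.
Band runs from +138.8° eastward to -115.9°, crossing the antimeridian.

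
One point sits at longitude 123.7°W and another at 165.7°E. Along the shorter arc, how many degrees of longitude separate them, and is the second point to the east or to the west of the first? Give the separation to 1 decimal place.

Raw difference: 165.7 − -123.7 = 289.4°.
Normalise into (−180°, 180°]: 289.4° − 360° = -70.6°.
Negative ⇒ the second point lies to the west; separation 70.6°.

70.6° west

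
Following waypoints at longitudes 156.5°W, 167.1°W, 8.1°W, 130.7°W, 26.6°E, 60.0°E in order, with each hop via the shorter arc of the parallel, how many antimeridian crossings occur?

0

Leg 1: -156.5° → -167.1°, shortest Δλ = -10.6° (west) — does not cross 180°.
Leg 2: -167.1° → -8.1°, shortest Δλ = 159.0° (east) — does not cross 180°.
Leg 3: -8.1° → -130.7°, shortest Δλ = -122.6° (west) — does not cross 180°.
Leg 4: -130.7° → +26.6°, shortest Δλ = 157.3° (east) — does not cross 180°.
Leg 5: +26.6° → +60.0°, shortest Δλ = 33.4° (east) — does not cross 180°.
Total crossings: 0.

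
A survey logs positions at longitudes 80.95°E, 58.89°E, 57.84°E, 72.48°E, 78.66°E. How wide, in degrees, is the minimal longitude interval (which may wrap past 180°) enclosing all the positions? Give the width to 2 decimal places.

23.11°

Sort the longitudes: +57.84°, +58.89°, +72.48°, +78.66°, +80.95°.
Eastward gaps between consecutive values (wrapping around): 1.05°, 13.59°, 6.18°, 2.29°, 336.89°.
Largest gap = 336.89° ⇒ minimal covering band is its complement: 360° − 336.89° = 23.11°.
Band runs from +57.84° eastward to +80.95°.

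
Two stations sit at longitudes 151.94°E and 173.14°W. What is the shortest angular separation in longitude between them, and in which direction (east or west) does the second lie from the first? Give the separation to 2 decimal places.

34.92° east

Raw difference: -173.14 − 151.94 = -325.08°.
Normalise into (−180°, 180°]: -325.08° + 360° = 34.92°.
Positive ⇒ the second point lies to the east; separation 34.92°.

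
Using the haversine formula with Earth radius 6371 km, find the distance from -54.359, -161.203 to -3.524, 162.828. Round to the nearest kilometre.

6519 km

Δλ = 162.828 − -161.203 = 324.031°; wrapped into (−180°, 180°]: -35.969°.
Δφ = -3.524 − -54.359 = 50.835°.
a = sin²(Δφ/2) + cos φ₁ · cos φ₂ · sin²(Δλ/2) = 0.239668.
c = 2·atan2(√a, √(1−a)) = 1.02317 rad → d = 6371·c ≈ 6518.60 km.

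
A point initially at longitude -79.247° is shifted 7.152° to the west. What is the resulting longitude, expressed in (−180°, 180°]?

Start at -79.247°; shift −7.152° → -86.399°.
-86.399° already lies in (−180°, 180°].

-86.399°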